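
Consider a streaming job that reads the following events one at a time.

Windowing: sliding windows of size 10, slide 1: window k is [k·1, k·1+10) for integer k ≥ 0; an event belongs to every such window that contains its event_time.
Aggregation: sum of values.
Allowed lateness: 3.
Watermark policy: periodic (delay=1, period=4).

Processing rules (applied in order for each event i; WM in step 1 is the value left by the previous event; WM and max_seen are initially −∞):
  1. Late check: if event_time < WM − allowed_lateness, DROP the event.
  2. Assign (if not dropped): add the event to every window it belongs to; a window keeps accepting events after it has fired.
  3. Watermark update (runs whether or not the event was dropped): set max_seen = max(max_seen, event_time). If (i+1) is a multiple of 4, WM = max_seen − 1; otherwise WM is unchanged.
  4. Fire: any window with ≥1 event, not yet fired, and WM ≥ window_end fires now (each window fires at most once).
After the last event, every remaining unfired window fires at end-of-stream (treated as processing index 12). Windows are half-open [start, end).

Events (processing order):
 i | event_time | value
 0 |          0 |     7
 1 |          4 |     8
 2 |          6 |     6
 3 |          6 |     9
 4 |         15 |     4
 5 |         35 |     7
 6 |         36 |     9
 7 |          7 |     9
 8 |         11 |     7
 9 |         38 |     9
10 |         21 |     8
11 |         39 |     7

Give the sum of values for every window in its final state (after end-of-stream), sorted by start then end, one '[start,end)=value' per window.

[0,10)=39 [1,11)=32 [2,12)=32 [3,13)=32 [4,14)=32 [5,15)=24 [6,16)=28 [7,17)=13 [8,18)=4 [9,19)=4 [10,20)=4 [11,21)=4 [12,22)=4 [13,23)=4 [14,24)=4 [15,25)=4 [26,36)=7 [27,37)=16 [28,38)=16 [29,39)=25 [30,40)=32 [31,41)=32 [32,42)=32 [33,43)=32 [34,44)=32 [35,45)=32 [36,46)=25 [37,47)=16 [38,48)=16 [39,49)=7

i=0 t=0 v=7: → [0,10); WM=−∞
i=1 t=4 v=8: → [4,14),[3,13),[2,12),[1,11),[0,10); WM=−∞
i=2 t=6 v=6: → [6,16),[5,15),[4,14),[3,13),[2,12),[1,11),[0,10); WM=−∞
i=3 t=6 v=9: → [6,16),[5,15),[4,14),[3,13),[2,12),[1,11),[0,10); WM=5
i=4 t=15 v=4: → [15,25),[14,24),[13,23),[12,22),[11,21),[10,20),[9,19),[8,18),[7,17),[6,16); WM=5
i=5 t=35 v=7: → [35,45),[34,44),[33,43),[32,42),[31,41),[30,40),[29,39),[28,38),[27,37),[26,36); WM=5
i=6 t=36 v=9: → [36,46),[35,45),[34,44),[33,43),[32,42),[31,41),[30,40),[29,39),[28,38),[27,37); WM=5
i=7 t=7 v=9: → [7,17),[6,16),[5,15),[4,14),[3,13),[2,12),[1,11),[0,10); WM=35; [0,10) fires=39 [1,11) fires=32 [2,12) fires=32 [3,13) fires=32 [4,14) fires=32 [5,15) fires=24 [6,16) fires=28 [7,17) fires=13 [8,18) fires=4 [9,19) fires=4 [10,20) fires=4 [11,21) fires=4 [12,22) fires=4 [13,23) fires=4 [14,24) fires=4 [15,25) fires=4
i=8 t=11 v=7: DROP (t<35-3); WM=35
i=9 t=38 v=9: → [38,48),[37,47),[36,46),[35,45),[34,44),[33,43),[32,42),[31,41),[30,40),[29,39); WM=35
i=10 t=21 v=8: DROP (t<35-3); WM=35
i=11 t=39 v=7: → [39,49),[38,48),[37,47),[36,46),[35,45),[34,44),[33,43),[32,42),[31,41),[30,40); WM=38; [26,36) fires=7 [27,37) fires=16 [28,38) fires=16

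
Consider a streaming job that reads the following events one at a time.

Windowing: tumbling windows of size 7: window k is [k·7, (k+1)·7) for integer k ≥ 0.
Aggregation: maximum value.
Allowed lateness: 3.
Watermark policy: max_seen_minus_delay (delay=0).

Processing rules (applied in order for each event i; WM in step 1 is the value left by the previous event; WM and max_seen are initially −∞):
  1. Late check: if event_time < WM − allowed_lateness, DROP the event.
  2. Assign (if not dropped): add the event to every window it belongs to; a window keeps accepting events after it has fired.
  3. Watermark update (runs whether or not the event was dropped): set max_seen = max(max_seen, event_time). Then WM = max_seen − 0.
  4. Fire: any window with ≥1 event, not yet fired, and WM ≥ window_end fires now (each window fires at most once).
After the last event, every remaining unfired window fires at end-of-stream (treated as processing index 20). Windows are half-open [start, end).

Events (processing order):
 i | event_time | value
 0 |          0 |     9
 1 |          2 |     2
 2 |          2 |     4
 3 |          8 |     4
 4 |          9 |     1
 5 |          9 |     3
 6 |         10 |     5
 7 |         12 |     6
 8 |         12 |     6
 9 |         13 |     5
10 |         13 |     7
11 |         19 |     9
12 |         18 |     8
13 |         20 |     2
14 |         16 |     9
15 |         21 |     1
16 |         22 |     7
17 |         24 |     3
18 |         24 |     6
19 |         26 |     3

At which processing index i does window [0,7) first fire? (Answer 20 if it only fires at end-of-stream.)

i=0 t=0 v=9: → [0,7); WM=0
i=1 t=2 v=2: → [0,7); WM=2
i=2 t=2 v=4: → [0,7); WM=2
i=3 t=8 v=4: → [7,14); WM=8; [0,7) fires=9
i=4 t=9 v=1: → [7,14); WM=9
i=5 t=9 v=3: → [7,14); WM=9
i=6 t=10 v=5: → [7,14); WM=10
i=7 t=12 v=6: → [7,14); WM=12
i=8 t=12 v=6: → [7,14); WM=12
i=9 t=13 v=5: → [7,14); WM=13
i=10 t=13 v=7: → [7,14); WM=13
i=11 t=19 v=9: → [14,21); WM=19; [7,14) fires=7
i=12 t=18 v=8: → [14,21); WM=19
i=13 t=20 v=2: → [14,21); WM=20
i=14 t=16 v=9: DROP (t<20-3); WM=20
i=15 t=21 v=1: → [21,28); WM=21; [14,21) fires=9
i=16 t=22 v=7: → [21,28); WM=22
i=17 t=24 v=3: → [21,28); WM=24
i=18 t=24 v=6: → [21,28); WM=24
i=19 t=26 v=3: → [21,28); WM=26

3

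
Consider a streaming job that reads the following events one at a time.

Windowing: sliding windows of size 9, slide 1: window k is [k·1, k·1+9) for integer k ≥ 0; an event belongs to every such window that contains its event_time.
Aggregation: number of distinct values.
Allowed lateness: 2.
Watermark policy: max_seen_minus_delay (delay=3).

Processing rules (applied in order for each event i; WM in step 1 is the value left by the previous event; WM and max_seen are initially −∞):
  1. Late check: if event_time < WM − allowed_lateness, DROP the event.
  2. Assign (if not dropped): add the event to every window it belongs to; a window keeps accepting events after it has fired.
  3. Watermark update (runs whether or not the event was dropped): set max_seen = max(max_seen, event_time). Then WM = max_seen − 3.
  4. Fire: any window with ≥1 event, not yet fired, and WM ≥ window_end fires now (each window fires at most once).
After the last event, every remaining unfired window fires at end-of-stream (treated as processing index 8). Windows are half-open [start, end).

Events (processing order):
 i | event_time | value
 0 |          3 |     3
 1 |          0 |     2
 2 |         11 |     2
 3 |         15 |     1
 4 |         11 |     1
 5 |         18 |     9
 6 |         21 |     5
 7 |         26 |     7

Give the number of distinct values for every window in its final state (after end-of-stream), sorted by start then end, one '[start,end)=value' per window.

[0,9)=2 [1,10)=1 [2,11)=1 [3,12)=3 [4,13)=2 [5,14)=2 [6,15)=2 [7,16)=2 [8,17)=2 [9,18)=2 [10,19)=3 [11,20)=3 [12,21)=2 [13,22)=3 [14,23)=3 [15,24)=3 [16,25)=2 [17,26)=2 [18,27)=3 [19,28)=2 [20,29)=2 [21,30)=2 [22,31)=1 [23,32)=1 [24,33)=1 [25,34)=1 [26,35)=1

i=0 t=3 v=3: → [3,12),[2,11),[1,10),[0,9); WM=0
i=1 t=0 v=2: → [0,9); WM=0
i=2 t=11 v=2: → [11,20),[10,19),[9,18),[8,17),[7,16),[6,15),[5,14),[4,13),[3,12); WM=8
i=3 t=15 v=1: → [15,24),[14,23),[13,22),[12,21),[11,20),[10,19),[9,18),[8,17),[7,16); WM=12; [0,9) fires=2 [1,10) fires=1 [2,11) fires=1 [3,12) fires=2
i=4 t=11 v=1: → [11,20),[10,19),[9,18),[8,17),[7,16),[6,15),[5,14),[4,13),[3,12); WM=12
i=5 t=18 v=9: → [18,27),[17,26),[16,25),[15,24),[14,23),[13,22),[12,21),[11,20),[10,19); WM=15; [4,13) fires=2 [5,14) fires=2 [6,15) fires=2
i=6 t=21 v=5: → [21,30),[20,29),[19,28),[18,27),[17,26),[16,25),[15,24),[14,23),[13,22); WM=18; [7,16) fires=2 [8,17) fires=2 [9,18) fires=2
i=7 t=26 v=7: → [26,35),[25,34),[24,33),[23,32),[22,31),[21,30),[20,29),[19,28),[18,27); WM=23; [10,19) fires=3 [11,20) fires=3 [12,21) fires=2 [13,22) fires=3 [14,23) fires=3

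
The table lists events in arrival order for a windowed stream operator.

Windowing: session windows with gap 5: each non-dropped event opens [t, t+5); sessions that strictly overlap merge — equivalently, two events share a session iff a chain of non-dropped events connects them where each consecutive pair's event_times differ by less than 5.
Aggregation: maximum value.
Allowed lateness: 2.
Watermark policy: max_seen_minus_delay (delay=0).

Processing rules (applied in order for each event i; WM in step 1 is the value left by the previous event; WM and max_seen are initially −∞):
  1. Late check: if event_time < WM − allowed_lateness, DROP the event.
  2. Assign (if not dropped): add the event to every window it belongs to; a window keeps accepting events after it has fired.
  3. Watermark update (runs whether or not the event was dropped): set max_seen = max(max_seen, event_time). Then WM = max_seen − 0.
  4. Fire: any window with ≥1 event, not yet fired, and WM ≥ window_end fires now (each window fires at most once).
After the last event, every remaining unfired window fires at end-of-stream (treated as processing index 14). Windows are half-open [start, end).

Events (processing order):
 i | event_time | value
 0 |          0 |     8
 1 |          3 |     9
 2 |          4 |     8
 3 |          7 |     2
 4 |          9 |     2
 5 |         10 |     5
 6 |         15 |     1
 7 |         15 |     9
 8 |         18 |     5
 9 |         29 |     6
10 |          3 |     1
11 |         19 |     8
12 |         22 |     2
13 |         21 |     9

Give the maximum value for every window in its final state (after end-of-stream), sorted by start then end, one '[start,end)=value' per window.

[0,15)=9 [15,23)=9 [29,34)=6

i=0 t=0 v=8: → [0,5); WM=0
i=1 t=3 v=9: → [0,8); WM=3
i=2 t=4 v=8: → [0,9); WM=4
i=3 t=7 v=2: → [0,12); WM=7
i=4 t=9 v=2: → [0,14); WM=9
i=5 t=10 v=5: → [0,15); WM=10
i=6 t=15 v=1: → [15,20); WM=15
i=7 t=15 v=9: → [15,20); WM=15
i=8 t=18 v=5: → [15,23); WM=18
i=9 t=29 v=6: → [29,34); WM=29
i=10 t=3 v=1: DROP (t<29-2); WM=29
i=11 t=19 v=8: DROP (t<29-2); WM=29
i=12 t=22 v=2: DROP (t<29-2); WM=29
i=13 t=21 v=9: DROP (t<29-2); WM=29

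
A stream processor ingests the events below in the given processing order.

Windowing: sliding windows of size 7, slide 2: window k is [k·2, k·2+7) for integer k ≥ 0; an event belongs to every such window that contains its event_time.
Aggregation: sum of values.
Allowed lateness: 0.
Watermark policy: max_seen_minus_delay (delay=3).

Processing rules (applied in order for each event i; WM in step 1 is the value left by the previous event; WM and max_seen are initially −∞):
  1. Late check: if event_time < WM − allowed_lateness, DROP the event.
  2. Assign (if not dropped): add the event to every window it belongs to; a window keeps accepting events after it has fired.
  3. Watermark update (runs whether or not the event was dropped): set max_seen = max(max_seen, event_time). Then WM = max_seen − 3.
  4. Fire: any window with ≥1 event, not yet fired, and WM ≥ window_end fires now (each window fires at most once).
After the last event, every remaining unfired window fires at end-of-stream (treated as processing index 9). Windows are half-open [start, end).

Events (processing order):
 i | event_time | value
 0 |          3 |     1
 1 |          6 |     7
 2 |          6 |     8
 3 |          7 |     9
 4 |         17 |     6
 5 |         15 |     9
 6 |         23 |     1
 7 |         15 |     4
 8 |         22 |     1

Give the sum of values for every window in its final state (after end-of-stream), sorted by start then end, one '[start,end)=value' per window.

[0,7)=16 [2,9)=25 [4,11)=24 [6,13)=24 [10,17)=9 [12,19)=15 [14,21)=15 [16,23)=7 [18,25)=2 [20,27)=2 [22,29)=2

i=0 t=3 v=1: → [2,9),[0,7); WM=0
i=1 t=6 v=7: → [6,13),[4,11),[2,9),[0,7); WM=3
i=2 t=6 v=8: → [6,13),[4,11),[2,9),[0,7); WM=3
i=3 t=7 v=9: → [6,13),[4,11),[2,9); WM=4
i=4 t=17 v=6: → [16,23),[14,21),[12,19); WM=14; [0,7) fires=16 [2,9) fires=25 [4,11) fires=24 [6,13) fires=24
i=5 t=15 v=9: → [14,21),[12,19),[10,17); WM=14
i=6 t=23 v=1: → [22,29),[20,27),[18,25); WM=20; [10,17) fires=9 [12,19) fires=15
i=7 t=15 v=4: DROP (t<20-0); WM=20
i=8 t=22 v=1: → [22,29),[20,27),[18,25),[16,23); WM=20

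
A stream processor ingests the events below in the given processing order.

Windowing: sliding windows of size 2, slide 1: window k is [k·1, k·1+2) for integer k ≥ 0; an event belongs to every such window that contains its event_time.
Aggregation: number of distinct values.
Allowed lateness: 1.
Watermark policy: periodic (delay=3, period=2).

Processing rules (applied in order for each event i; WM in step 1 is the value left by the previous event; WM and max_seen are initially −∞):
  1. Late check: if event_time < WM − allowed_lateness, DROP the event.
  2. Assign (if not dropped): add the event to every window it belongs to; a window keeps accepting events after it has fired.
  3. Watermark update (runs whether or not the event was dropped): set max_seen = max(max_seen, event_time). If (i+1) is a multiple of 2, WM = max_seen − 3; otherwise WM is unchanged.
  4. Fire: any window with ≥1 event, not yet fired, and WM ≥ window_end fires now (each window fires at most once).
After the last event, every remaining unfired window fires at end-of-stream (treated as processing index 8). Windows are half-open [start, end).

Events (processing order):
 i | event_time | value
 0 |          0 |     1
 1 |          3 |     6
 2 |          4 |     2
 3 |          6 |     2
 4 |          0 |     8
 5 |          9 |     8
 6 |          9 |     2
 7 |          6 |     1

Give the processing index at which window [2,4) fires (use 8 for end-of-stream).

5

i=0 t=0 v=1: → [0,2); WM=−∞
i=1 t=3 v=6: → [3,5),[2,4); WM=0
i=2 t=4 v=2: → [4,6),[3,5); WM=0
i=3 t=6 v=2: → [6,8),[5,7); WM=3; [0,2) fires=1
i=4 t=0 v=8: DROP (t<3-1); WM=3
i=5 t=9 v=8: → [9,11),[8,10); WM=6; [2,4) fires=1 [3,5) fires=2 [4,6) fires=1
i=6 t=9 v=2: → [9,11),[8,10); WM=6
i=7 t=6 v=1: → [6,8),[5,7); WM=6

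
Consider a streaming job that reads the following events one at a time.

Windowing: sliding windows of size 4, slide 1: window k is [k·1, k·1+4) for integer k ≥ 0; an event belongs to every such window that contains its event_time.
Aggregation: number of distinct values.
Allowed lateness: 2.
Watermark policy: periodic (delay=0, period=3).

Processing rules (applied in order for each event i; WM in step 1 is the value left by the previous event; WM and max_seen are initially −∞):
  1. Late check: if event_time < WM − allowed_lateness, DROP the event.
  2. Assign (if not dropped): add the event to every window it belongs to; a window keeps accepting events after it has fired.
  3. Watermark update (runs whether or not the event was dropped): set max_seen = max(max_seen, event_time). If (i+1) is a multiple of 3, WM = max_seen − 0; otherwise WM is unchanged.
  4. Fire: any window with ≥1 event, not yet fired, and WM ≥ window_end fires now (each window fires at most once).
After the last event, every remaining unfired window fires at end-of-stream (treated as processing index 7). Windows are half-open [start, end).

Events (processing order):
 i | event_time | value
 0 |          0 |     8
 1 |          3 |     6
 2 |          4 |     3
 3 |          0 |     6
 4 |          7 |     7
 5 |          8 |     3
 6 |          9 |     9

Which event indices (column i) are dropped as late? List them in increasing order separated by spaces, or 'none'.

3

i=0 t=0 v=8: → [0,4); WM=−∞
i=1 t=3 v=6: → [3,7),[2,6),[1,5),[0,4); WM=−∞
i=2 t=4 v=3: → [4,8),[3,7),[2,6),[1,5); WM=4; [0,4) fires=2
i=3 t=0 v=6: DROP (t<4-2); WM=4
i=4 t=7 v=7: → [7,11),[6,10),[5,9),[4,8); WM=4
i=5 t=8 v=3: → [8,12),[7,11),[6,10),[5,9); WM=8; [1,5) fires=2 [2,6) fires=2 [3,7) fires=2 [4,8) fires=2
i=6 t=9 v=9: → [9,13),[8,12),[7,11),[6,10); WM=8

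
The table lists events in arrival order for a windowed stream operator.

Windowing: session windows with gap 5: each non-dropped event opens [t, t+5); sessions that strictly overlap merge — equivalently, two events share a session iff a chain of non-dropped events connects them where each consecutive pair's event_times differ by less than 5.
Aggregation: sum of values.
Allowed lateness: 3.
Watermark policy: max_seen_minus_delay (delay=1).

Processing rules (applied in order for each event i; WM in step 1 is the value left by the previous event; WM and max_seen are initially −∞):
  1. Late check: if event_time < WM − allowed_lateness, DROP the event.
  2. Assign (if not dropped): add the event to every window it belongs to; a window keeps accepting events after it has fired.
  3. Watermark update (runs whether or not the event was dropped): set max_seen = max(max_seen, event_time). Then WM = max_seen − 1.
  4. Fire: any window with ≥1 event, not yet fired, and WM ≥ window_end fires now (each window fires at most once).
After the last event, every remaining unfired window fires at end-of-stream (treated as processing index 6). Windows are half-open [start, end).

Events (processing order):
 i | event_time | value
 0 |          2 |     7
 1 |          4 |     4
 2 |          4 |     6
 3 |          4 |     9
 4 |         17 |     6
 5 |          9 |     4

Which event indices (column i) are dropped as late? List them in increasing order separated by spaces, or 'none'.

5

i=0 t=2 v=7: → [2,7); WM=1
i=1 t=4 v=4: → [2,9); WM=3
i=2 t=4 v=6: → [2,9); WM=3
i=3 t=4 v=9: → [2,9); WM=3
i=4 t=17 v=6: → [17,22); WM=16
i=5 t=9 v=4: DROP (t<16-3); WM=16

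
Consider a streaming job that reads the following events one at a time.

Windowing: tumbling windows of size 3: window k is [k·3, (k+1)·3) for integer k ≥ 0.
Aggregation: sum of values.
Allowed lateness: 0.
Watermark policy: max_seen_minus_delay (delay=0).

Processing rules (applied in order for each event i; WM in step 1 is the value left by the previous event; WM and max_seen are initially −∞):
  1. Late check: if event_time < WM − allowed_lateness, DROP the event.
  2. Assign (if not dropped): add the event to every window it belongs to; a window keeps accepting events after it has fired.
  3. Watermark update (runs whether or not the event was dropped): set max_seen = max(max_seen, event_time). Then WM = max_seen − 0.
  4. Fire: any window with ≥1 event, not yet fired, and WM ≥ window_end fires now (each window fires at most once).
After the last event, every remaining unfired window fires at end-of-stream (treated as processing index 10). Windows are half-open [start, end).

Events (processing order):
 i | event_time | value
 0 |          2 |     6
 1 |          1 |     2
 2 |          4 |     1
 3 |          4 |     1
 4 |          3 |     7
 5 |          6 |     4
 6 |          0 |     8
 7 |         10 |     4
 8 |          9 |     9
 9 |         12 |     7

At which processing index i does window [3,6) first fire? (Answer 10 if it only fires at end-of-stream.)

i=0 t=2 v=6: → [0,3); WM=2
i=1 t=1 v=2: DROP (t<2-0); WM=2
i=2 t=4 v=1: → [3,6); WM=4; [0,3) fires=6
i=3 t=4 v=1: → [3,6); WM=4
i=4 t=3 v=7: DROP (t<4-0); WM=4
i=5 t=6 v=4: → [6,9); WM=6; [3,6) fires=2
i=6 t=0 v=8: DROP (t<6-0); WM=6
i=7 t=10 v=4: → [9,12); WM=10; [6,9) fires=4
i=8 t=9 v=9: DROP (t<10-0); WM=10
i=9 t=12 v=7: → [12,15); WM=12; [9,12) fires=4

5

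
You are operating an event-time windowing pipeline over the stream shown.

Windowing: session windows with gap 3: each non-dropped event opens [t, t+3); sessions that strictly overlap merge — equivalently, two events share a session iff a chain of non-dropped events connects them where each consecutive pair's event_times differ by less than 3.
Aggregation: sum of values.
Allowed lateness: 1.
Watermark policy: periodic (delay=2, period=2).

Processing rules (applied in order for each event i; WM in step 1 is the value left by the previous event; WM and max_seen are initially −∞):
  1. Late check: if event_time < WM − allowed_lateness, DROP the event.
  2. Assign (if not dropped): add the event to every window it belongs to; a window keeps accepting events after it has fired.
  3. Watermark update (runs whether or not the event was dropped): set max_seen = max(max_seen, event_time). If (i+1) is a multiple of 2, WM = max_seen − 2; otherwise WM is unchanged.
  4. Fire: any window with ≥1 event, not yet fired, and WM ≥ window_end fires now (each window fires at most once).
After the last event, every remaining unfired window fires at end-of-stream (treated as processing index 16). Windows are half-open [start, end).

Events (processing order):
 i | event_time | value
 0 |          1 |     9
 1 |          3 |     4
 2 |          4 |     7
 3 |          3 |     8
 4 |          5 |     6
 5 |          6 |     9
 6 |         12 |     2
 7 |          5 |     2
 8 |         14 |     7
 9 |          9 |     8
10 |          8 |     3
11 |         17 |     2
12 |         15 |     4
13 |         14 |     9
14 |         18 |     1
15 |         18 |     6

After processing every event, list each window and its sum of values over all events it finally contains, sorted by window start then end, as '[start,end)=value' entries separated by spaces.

[1,9)=45 [9,12)=8 [12,21)=31

i=0 t=1 v=9: → [1,4); WM=−∞
i=1 t=3 v=4: → [1,6); WM=1
i=2 t=4 v=7: → [1,7); WM=1
i=3 t=3 v=8: → [1,7); WM=2
i=4 t=5 v=6: → [1,8); WM=2
i=5 t=6 v=9: → [1,9); WM=4
i=6 t=12 v=2: → [12,15); WM=4
i=7 t=5 v=2: → [1,9); WM=10
i=8 t=14 v=7: → [12,17); WM=10
i=9 t=9 v=8: → [9,12); WM=12
i=10 t=8 v=3: DROP (t<12-1); WM=12
i=11 t=17 v=2: → [17,20); WM=15
i=12 t=15 v=4: → [12,20); WM=15
i=13 t=14 v=9: → [12,20); WM=15
i=14 t=18 v=1: → [12,21); WM=15
i=15 t=18 v=6: → [12,21); WM=16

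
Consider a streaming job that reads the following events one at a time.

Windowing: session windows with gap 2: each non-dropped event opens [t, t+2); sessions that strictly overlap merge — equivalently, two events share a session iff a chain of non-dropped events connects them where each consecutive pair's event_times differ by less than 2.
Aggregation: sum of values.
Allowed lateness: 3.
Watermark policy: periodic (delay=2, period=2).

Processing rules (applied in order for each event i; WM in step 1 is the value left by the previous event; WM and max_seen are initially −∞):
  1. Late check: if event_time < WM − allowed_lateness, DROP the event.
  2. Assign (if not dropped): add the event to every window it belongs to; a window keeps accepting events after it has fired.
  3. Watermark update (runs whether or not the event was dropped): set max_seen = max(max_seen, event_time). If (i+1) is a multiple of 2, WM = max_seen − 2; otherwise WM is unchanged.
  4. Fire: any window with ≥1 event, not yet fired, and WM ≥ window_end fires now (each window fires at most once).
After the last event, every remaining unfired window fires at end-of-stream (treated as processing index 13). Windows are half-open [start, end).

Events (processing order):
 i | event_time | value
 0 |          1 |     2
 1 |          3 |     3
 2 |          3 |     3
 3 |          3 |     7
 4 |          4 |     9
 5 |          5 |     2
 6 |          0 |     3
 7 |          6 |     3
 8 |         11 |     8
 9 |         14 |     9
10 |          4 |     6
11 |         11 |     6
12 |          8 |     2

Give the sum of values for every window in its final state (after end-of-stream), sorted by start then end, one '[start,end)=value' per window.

[0,3)=5 [3,8)=27 [11,13)=14 [14,16)=9

i=0 t=1 v=2: → [1,3); WM=−∞
i=1 t=3 v=3: → [3,5); WM=1
i=2 t=3 v=3: → [3,5); WM=1
i=3 t=3 v=7: → [3,5); WM=1
i=4 t=4 v=9: → [3,6); WM=1
i=5 t=5 v=2: → [3,7); WM=3
i=6 t=0 v=3: → [0,3); WM=3
i=7 t=6 v=3: → [3,8); WM=4
i=8 t=11 v=8: → [11,13); WM=4
i=9 t=14 v=9: → [14,16); WM=12
i=10 t=4 v=6: DROP (t<12-3); WM=12
i=11 t=11 v=6: → [11,13); WM=12
i=12 t=8 v=2: DROP (t<12-3); WM=12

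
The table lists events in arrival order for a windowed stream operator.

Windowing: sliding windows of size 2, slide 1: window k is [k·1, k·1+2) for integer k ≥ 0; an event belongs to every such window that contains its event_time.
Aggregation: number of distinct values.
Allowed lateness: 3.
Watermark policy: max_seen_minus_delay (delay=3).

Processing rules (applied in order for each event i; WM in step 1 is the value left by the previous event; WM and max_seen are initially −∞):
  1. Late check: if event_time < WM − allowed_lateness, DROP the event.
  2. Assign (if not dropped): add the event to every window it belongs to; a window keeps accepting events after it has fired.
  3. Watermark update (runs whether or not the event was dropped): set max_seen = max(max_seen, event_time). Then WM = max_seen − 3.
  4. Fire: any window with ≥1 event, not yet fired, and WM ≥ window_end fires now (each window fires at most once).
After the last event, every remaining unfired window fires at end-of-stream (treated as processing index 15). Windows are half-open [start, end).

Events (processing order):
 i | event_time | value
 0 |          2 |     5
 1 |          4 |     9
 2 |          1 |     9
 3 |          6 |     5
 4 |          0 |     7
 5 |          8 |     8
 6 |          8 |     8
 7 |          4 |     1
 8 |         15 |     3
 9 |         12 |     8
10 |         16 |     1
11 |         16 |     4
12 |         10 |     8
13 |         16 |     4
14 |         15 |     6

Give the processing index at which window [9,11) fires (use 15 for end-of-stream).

i=0 t=2 v=5: → [2,4),[1,3); WM=-1
i=1 t=4 v=9: → [4,6),[3,5); WM=1
i=2 t=1 v=9: → [1,3),[0,2); WM=1
i=3 t=6 v=5: → [6,8),[5,7); WM=3; [0,2) fires=1 [1,3) fires=2
i=4 t=0 v=7: → [0,2); WM=3
i=5 t=8 v=8: → [8,10),[7,9); WM=5; [2,4) fires=1 [3,5) fires=1
i=6 t=8 v=8: → [8,10),[7,9); WM=5
i=7 t=4 v=1: → [4,6),[3,5); WM=5
i=8 t=15 v=3: → [15,17),[14,16); WM=12; [4,6) fires=2 [5,7) fires=1 [6,8) fires=1 [7,9) fires=1 [8,10) fires=1
i=9 t=12 v=8: → [12,14),[11,13); WM=12
i=10 t=16 v=1: → [16,18),[15,17); WM=13; [11,13) fires=1
i=11 t=16 v=4: → [16,18),[15,17); WM=13
i=12 t=10 v=8: → [10,12),[9,11); WM=13; [9,11) fires=1 [10,12) fires=1
i=13 t=16 v=4: → [16,18),[15,17); WM=13
i=14 t=15 v=6: → [15,17),[14,16); WM=13

12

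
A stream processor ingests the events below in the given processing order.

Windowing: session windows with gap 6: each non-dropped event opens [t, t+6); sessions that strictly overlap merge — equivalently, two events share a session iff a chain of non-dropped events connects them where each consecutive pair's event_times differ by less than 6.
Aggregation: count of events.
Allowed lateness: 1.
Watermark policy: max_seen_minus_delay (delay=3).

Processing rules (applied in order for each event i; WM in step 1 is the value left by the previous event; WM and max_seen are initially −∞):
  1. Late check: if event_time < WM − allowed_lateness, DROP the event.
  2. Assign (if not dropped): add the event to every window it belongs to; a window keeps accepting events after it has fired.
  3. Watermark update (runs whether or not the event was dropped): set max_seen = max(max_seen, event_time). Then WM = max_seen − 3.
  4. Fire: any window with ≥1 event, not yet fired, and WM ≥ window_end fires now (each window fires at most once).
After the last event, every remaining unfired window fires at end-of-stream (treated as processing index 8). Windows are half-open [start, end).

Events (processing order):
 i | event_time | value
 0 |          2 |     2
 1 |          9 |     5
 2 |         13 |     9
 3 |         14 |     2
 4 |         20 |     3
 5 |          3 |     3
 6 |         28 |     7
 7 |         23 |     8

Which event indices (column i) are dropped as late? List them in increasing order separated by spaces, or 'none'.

5 7

i=0 t=2 v=2: → [2,8); WM=-1
i=1 t=9 v=5: → [9,15); WM=6
i=2 t=13 v=9: → [9,19); WM=10
i=3 t=14 v=2: → [9,20); WM=11
i=4 t=20 v=3: → [20,26); WM=17
i=5 t=3 v=3: DROP (t<17-1); WM=17
i=6 t=28 v=7: → [28,34); WM=25
i=7 t=23 v=8: DROP (t<25-1); WM=25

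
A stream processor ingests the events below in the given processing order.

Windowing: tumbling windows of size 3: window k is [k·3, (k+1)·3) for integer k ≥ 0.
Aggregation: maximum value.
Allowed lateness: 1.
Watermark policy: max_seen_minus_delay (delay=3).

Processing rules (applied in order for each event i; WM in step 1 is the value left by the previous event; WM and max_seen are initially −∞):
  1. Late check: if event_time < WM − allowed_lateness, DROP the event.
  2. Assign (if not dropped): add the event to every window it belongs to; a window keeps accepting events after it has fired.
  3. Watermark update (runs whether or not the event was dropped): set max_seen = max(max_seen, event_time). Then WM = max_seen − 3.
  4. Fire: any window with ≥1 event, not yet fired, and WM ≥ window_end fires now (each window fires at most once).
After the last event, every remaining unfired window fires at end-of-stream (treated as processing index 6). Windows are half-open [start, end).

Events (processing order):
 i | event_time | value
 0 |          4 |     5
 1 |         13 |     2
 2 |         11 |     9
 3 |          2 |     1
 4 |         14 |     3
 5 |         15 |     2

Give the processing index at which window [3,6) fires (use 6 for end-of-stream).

1

i=0 t=4 v=5: → [3,6); WM=1
i=1 t=13 v=2: → [12,15); WM=10; [3,6) fires=5
i=2 t=11 v=9: → [9,12); WM=10
i=3 t=2 v=1: DROP (t<10-1); WM=10
i=4 t=14 v=3: → [12,15); WM=11
i=5 t=15 v=2: → [15,18); WM=12; [9,12) fires=9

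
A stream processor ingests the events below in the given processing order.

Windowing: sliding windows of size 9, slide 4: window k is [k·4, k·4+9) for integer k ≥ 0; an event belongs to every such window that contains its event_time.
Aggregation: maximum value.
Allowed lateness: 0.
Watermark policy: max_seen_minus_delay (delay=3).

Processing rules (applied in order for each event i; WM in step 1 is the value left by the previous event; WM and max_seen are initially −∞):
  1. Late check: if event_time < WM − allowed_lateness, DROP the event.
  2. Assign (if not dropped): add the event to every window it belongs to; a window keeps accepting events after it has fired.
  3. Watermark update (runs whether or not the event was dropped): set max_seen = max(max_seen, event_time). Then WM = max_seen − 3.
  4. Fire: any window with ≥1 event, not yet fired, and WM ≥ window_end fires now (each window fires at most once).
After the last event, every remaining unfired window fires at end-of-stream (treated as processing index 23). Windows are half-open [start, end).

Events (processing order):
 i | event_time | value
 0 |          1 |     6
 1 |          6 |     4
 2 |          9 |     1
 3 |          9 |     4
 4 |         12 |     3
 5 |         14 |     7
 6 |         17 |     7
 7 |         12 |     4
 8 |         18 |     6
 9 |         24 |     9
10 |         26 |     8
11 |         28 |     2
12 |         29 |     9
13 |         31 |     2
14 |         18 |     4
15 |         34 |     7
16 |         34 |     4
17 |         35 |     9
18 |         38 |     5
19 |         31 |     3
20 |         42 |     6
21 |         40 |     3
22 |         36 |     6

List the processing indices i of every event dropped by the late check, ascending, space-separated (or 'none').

i=0 t=1 v=6: → [0,9); WM=-2
i=1 t=6 v=4: → [4,13),[0,9); WM=3
i=2 t=9 v=1: → [8,17),[4,13); WM=6
i=3 t=9 v=4: → [8,17),[4,13); WM=6
i=4 t=12 v=3: → [12,21),[8,17),[4,13); WM=9; [0,9) fires=6
i=5 t=14 v=7: → [12,21),[8,17); WM=11
i=6 t=17 v=7: → [16,25),[12,21); WM=14; [4,13) fires=4
i=7 t=12 v=4: DROP (t<14-0); WM=14
i=8 t=18 v=6: → [16,25),[12,21); WM=15
i=9 t=24 v=9: → [24,33),[20,29),[16,25); WM=21; [8,17) fires=7 [12,21) fires=7
i=10 t=26 v=8: → [24,33),[20,29); WM=23
i=11 t=28 v=2: → [28,37),[24,33),[20,29); WM=25; [16,25) fires=9
i=12 t=29 v=9: → [28,37),[24,33); WM=26
i=13 t=31 v=2: → [28,37),[24,33); WM=28
i=14 t=18 v=4: DROP (t<28-0); WM=28
i=15 t=34 v=7: → [32,41),[28,37); WM=31; [20,29) fires=9
i=16 t=34 v=4: → [32,41),[28,37); WM=31
i=17 t=35 v=9: → [32,41),[28,37); WM=32
i=18 t=38 v=5: → [36,45),[32,41); WM=35; [24,33) fires=9
i=19 t=31 v=3: DROP (t<35-0); WM=35
i=20 t=42 v=6: → [40,49),[36,45); WM=39; [28,37) fires=9
i=21 t=40 v=3: → [40,49),[36,45),[32,41); WM=39
i=22 t=36 v=6: DROP (t<39-0); WM=39

7 14 19 22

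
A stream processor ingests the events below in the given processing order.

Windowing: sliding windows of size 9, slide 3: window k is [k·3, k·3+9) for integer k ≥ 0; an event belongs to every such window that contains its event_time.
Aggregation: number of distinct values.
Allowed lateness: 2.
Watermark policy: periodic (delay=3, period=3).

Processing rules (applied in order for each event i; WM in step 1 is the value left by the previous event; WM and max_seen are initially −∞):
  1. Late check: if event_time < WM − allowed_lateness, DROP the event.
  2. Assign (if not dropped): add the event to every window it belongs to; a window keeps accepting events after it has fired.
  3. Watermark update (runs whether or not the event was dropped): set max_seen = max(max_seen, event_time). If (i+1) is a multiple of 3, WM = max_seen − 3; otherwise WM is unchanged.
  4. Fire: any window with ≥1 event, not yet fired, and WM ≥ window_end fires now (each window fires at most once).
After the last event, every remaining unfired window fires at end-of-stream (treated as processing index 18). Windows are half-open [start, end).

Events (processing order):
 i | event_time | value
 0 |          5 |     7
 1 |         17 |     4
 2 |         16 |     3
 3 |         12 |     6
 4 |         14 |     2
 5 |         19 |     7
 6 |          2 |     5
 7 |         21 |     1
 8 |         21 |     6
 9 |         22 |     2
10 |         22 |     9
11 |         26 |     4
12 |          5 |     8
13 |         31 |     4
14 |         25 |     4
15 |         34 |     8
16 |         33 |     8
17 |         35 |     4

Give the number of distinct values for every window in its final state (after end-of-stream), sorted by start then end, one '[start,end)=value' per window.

i=0 t=5 v=7: → [3,12),[0,9); WM=−∞
i=1 t=17 v=4: → [15,24),[12,21),[9,18); WM=−∞
i=2 t=16 v=3: → [15,24),[12,21),[9,18); WM=14; [0,9) fires=1 [3,12) fires=1
i=3 t=12 v=6: → [12,21),[9,18),[6,15); WM=14
i=4 t=14 v=2: → [12,21),[9,18),[6,15); WM=14
i=5 t=19 v=7: → [18,27),[15,24),[12,21); WM=16; [6,15) fires=2
i=6 t=2 v=5: DROP (t<16-2); WM=16
i=7 t=21 v=1: → [21,30),[18,27),[15,24); WM=16
i=8 t=21 v=6: → [21,30),[18,27),[15,24); WM=18; [9,18) fires=4
i=9 t=22 v=2: → [21,30),[18,27),[15,24); WM=18
i=10 t=22 v=9: → [21,30),[18,27),[15,24); WM=18
i=11 t=26 v=4: → [24,33),[21,30),[18,27); WM=23; [12,21) fires=5
i=12 t=5 v=8: DROP (t<23-2); WM=23
i=13 t=31 v=4: → [30,39),[27,36),[24,33); WM=23
i=14 t=25 v=4: → [24,33),[21,30),[18,27); WM=28; [15,24) fires=7 [18,27) fires=6
i=15 t=34 v=8: → [33,42),[30,39),[27,36); WM=28
i=16 t=33 v=8: → [33,42),[30,39),[27,36); WM=28
i=17 t=35 v=4: → [33,42),[30,39),[27,36); WM=32; [21,30) fires=5

[0,9)=1 [3,12)=1 [6,15)=2 [9,18)=4 [12,21)=5 [15,24)=7 [18,27)=6 [21,30)=5 [24,33)=1 [27,36)=2 [30,39)=2 [33,42)=2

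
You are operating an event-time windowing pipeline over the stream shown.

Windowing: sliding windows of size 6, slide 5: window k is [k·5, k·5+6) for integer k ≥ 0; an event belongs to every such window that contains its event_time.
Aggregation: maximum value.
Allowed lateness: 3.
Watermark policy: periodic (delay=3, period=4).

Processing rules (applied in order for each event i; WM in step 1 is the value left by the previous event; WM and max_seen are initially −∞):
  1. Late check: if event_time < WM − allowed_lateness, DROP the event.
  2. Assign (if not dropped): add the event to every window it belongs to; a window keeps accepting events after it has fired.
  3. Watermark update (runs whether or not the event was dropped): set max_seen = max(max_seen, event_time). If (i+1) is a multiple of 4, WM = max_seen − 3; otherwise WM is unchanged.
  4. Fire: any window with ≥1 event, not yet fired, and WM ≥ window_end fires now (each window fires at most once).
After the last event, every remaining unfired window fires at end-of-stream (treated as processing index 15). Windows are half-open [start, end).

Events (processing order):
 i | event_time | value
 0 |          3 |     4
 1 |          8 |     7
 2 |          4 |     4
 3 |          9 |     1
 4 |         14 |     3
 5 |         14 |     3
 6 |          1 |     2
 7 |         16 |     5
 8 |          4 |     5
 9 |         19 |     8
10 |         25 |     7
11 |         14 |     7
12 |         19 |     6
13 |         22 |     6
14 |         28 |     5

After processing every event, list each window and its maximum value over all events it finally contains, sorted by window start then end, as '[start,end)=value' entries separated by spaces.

[0,6)=4 [5,11)=7 [10,16)=7 [15,21)=8 [20,26)=7 [25,31)=7

i=0 t=3 v=4: → [0,6); WM=−∞
i=1 t=8 v=7: → [5,11); WM=−∞
i=2 t=4 v=4: → [0,6); WM=−∞
i=3 t=9 v=1: → [5,11); WM=6; [0,6) fires=4
i=4 t=14 v=3: → [10,16); WM=6
i=5 t=14 v=3: → [10,16); WM=6
i=6 t=1 v=2: DROP (t<6-3); WM=6
i=7 t=16 v=5: → [15,21); WM=13; [5,11) fires=7
i=8 t=4 v=5: DROP (t<13-3); WM=13
i=9 t=19 v=8: → [15,21); WM=13
i=10 t=25 v=7: → [25,31),[20,26); WM=13
i=11 t=14 v=7: → [10,16); WM=22; [10,16) fires=7 [15,21) fires=8
i=12 t=19 v=6: → [15,21); WM=22
i=13 t=22 v=6: → [20,26); WM=22
i=14 t=28 v=5: → [25,31); WM=22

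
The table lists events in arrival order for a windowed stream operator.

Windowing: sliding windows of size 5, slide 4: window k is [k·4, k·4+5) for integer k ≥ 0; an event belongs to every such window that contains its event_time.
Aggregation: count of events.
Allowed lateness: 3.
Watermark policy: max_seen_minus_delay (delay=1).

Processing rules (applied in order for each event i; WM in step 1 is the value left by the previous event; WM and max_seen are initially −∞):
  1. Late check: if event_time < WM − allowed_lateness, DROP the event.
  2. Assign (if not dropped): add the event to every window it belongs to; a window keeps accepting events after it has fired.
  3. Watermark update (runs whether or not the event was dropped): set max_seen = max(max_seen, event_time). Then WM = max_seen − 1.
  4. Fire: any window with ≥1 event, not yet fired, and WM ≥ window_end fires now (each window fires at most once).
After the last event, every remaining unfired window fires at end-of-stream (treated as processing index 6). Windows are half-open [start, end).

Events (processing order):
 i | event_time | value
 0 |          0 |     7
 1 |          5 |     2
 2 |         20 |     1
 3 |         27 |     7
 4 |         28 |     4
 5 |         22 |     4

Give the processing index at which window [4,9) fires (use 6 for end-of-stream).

2

i=0 t=0 v=7: → [0,5); WM=-1
i=1 t=5 v=2: → [4,9); WM=4
i=2 t=20 v=1: → [20,25),[16,21); WM=19; [0,5) fires=1 [4,9) fires=1
i=3 t=27 v=7: → [24,29); WM=26; [16,21) fires=1 [20,25) fires=1
i=4 t=28 v=4: → [28,33),[24,29); WM=27
i=5 t=22 v=4: DROP (t<27-3); WM=27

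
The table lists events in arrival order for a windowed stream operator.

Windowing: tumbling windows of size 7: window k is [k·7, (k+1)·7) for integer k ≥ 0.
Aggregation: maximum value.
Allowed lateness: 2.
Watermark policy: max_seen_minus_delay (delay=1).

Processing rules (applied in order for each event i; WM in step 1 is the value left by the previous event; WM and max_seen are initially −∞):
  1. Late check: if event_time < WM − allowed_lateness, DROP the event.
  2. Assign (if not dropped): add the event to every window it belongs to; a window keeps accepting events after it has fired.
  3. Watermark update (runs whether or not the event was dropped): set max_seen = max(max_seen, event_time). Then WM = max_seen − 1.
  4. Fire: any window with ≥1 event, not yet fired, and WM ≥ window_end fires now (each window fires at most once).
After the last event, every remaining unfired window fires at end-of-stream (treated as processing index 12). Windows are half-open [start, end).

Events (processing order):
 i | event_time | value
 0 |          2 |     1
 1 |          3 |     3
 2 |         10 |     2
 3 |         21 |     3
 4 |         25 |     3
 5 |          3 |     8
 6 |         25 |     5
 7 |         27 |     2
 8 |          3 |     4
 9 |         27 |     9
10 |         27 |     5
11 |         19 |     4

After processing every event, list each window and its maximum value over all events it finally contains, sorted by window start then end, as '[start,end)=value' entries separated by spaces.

i=0 t=2 v=1: → [0,7); WM=1
i=1 t=3 v=3: → [0,7); WM=2
i=2 t=10 v=2: → [7,14); WM=9; [0,7) fires=3
i=3 t=21 v=3: → [21,28); WM=20; [7,14) fires=2
i=4 t=25 v=3: → [21,28); WM=24
i=5 t=3 v=8: DROP (t<24-2); WM=24
i=6 t=25 v=5: → [21,28); WM=24
i=7 t=27 v=2: → [21,28); WM=26
i=8 t=3 v=4: DROP (t<26-2); WM=26
i=9 t=27 v=9: → [21,28); WM=26
i=10 t=27 v=5: → [21,28); WM=26
i=11 t=19 v=4: DROP (t<26-2); WM=26

[0,7)=3 [7,14)=2 [21,28)=9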